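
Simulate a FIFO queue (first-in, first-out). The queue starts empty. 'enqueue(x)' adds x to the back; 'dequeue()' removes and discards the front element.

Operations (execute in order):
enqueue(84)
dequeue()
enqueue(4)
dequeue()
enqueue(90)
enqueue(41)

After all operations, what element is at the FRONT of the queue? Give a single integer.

enqueue(84): queue = [84]
dequeue(): queue = []
enqueue(4): queue = [4]
dequeue(): queue = []
enqueue(90): queue = [90]
enqueue(41): queue = [90, 41]

Answer: 90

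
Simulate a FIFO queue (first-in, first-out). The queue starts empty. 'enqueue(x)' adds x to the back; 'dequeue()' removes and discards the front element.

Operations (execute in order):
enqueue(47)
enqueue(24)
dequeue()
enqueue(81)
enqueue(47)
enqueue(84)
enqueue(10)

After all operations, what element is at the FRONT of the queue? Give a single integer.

Answer: 24

Derivation:
enqueue(47): queue = [47]
enqueue(24): queue = [47, 24]
dequeue(): queue = [24]
enqueue(81): queue = [24, 81]
enqueue(47): queue = [24, 81, 47]
enqueue(84): queue = [24, 81, 47, 84]
enqueue(10): queue = [24, 81, 47, 84, 10]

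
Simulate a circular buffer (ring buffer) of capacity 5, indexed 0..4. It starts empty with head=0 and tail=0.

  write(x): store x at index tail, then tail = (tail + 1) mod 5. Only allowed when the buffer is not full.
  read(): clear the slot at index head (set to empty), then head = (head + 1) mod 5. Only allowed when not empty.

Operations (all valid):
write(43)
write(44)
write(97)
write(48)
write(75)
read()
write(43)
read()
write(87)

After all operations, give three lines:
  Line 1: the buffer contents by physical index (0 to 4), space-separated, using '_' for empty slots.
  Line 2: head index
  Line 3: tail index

Answer: 43 87 97 48 75
2
2

Derivation:
write(43): buf=[43 _ _ _ _], head=0, tail=1, size=1
write(44): buf=[43 44 _ _ _], head=0, tail=2, size=2
write(97): buf=[43 44 97 _ _], head=0, tail=3, size=3
write(48): buf=[43 44 97 48 _], head=0, tail=4, size=4
write(75): buf=[43 44 97 48 75], head=0, tail=0, size=5
read(): buf=[_ 44 97 48 75], head=1, tail=0, size=4
write(43): buf=[43 44 97 48 75], head=1, tail=1, size=5
read(): buf=[43 _ 97 48 75], head=2, tail=1, size=4
write(87): buf=[43 87 97 48 75], head=2, tail=2, size=5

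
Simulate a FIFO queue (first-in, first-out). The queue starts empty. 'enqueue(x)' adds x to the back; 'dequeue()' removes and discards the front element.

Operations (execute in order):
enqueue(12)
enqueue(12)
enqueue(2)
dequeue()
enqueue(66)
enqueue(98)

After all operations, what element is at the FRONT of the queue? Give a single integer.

Answer: 12

Derivation:
enqueue(12): queue = [12]
enqueue(12): queue = [12, 12]
enqueue(2): queue = [12, 12, 2]
dequeue(): queue = [12, 2]
enqueue(66): queue = [12, 2, 66]
enqueue(98): queue = [12, 2, 66, 98]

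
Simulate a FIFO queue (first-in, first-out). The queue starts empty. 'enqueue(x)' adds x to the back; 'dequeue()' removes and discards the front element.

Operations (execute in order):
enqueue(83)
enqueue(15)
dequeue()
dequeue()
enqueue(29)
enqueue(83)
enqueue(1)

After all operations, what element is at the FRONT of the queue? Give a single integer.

enqueue(83): queue = [83]
enqueue(15): queue = [83, 15]
dequeue(): queue = [15]
dequeue(): queue = []
enqueue(29): queue = [29]
enqueue(83): queue = [29, 83]
enqueue(1): queue = [29, 83, 1]

Answer: 29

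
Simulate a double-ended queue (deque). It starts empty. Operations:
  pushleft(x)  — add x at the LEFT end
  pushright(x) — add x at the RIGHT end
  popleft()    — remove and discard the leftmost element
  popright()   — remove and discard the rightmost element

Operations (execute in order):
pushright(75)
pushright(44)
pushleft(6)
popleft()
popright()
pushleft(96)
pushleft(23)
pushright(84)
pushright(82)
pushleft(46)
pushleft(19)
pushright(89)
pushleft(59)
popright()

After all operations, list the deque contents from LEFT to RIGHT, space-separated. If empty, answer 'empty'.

Answer: 59 19 46 23 96 75 84 82

Derivation:
pushright(75): [75]
pushright(44): [75, 44]
pushleft(6): [6, 75, 44]
popleft(): [75, 44]
popright(): [75]
pushleft(96): [96, 75]
pushleft(23): [23, 96, 75]
pushright(84): [23, 96, 75, 84]
pushright(82): [23, 96, 75, 84, 82]
pushleft(46): [46, 23, 96, 75, 84, 82]
pushleft(19): [19, 46, 23, 96, 75, 84, 82]
pushright(89): [19, 46, 23, 96, 75, 84, 82, 89]
pushleft(59): [59, 19, 46, 23, 96, 75, 84, 82, 89]
popright(): [59, 19, 46, 23, 96, 75, 84, 82]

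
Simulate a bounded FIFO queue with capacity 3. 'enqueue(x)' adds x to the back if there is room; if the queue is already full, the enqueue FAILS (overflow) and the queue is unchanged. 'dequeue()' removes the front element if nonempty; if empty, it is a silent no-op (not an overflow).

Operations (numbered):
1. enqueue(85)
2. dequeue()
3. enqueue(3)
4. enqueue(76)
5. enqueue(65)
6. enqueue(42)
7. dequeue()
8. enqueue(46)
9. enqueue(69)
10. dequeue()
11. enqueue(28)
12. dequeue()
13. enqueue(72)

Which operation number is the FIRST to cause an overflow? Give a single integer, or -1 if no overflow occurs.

1. enqueue(85): size=1
2. dequeue(): size=0
3. enqueue(3): size=1
4. enqueue(76): size=2
5. enqueue(65): size=3
6. enqueue(42): size=3=cap → OVERFLOW (fail)
7. dequeue(): size=2
8. enqueue(46): size=3
9. enqueue(69): size=3=cap → OVERFLOW (fail)
10. dequeue(): size=2
11. enqueue(28): size=3
12. dequeue(): size=2
13. enqueue(72): size=3

Answer: 6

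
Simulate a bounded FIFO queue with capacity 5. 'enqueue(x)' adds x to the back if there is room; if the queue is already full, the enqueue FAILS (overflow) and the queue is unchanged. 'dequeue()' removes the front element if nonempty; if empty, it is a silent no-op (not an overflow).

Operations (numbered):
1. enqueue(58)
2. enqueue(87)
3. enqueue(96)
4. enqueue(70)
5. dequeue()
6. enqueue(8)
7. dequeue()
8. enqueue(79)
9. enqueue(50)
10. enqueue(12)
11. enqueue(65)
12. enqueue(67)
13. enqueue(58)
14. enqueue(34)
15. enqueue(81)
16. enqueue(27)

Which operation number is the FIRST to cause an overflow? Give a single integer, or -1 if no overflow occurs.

Answer: 10

Derivation:
1. enqueue(58): size=1
2. enqueue(87): size=2
3. enqueue(96): size=3
4. enqueue(70): size=4
5. dequeue(): size=3
6. enqueue(8): size=4
7. dequeue(): size=3
8. enqueue(79): size=4
9. enqueue(50): size=5
10. enqueue(12): size=5=cap → OVERFLOW (fail)
11. enqueue(65): size=5=cap → OVERFLOW (fail)
12. enqueue(67): size=5=cap → OVERFLOW (fail)
13. enqueue(58): size=5=cap → OVERFLOW (fail)
14. enqueue(34): size=5=cap → OVERFLOW (fail)
15. enqueue(81): size=5=cap → OVERFLOW (fail)
16. enqueue(27): size=5=cap → OVERFLOW (fail)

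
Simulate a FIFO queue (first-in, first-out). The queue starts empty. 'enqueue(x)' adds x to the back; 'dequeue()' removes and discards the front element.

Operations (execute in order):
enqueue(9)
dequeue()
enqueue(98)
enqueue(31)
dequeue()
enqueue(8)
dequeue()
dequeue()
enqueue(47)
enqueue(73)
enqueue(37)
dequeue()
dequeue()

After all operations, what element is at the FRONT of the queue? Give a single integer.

enqueue(9): queue = [9]
dequeue(): queue = []
enqueue(98): queue = [98]
enqueue(31): queue = [98, 31]
dequeue(): queue = [31]
enqueue(8): queue = [31, 8]
dequeue(): queue = [8]
dequeue(): queue = []
enqueue(47): queue = [47]
enqueue(73): queue = [47, 73]
enqueue(37): queue = [47, 73, 37]
dequeue(): queue = [73, 37]
dequeue(): queue = [37]

Answer: 37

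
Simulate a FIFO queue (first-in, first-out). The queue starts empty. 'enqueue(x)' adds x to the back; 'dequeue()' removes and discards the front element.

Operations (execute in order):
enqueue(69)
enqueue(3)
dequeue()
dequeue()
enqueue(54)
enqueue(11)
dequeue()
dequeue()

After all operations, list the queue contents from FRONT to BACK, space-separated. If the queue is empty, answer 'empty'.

Answer: empty

Derivation:
enqueue(69): [69]
enqueue(3): [69, 3]
dequeue(): [3]
dequeue(): []
enqueue(54): [54]
enqueue(11): [54, 11]
dequeue(): [11]
dequeue(): []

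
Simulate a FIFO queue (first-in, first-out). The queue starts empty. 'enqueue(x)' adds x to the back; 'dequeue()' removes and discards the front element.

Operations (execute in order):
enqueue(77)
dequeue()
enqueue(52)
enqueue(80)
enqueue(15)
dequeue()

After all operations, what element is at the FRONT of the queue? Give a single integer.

Answer: 80

Derivation:
enqueue(77): queue = [77]
dequeue(): queue = []
enqueue(52): queue = [52]
enqueue(80): queue = [52, 80]
enqueue(15): queue = [52, 80, 15]
dequeue(): queue = [80, 15]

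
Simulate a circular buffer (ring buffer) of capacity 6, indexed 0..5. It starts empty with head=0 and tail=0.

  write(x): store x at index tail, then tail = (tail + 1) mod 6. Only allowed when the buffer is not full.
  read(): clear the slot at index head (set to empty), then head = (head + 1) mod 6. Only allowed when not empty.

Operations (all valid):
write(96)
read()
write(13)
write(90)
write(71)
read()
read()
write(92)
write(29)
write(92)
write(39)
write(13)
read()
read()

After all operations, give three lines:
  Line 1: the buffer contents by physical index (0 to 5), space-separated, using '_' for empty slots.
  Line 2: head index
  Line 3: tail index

Answer: 92 39 13 _ _ 29
5
3

Derivation:
write(96): buf=[96 _ _ _ _ _], head=0, tail=1, size=1
read(): buf=[_ _ _ _ _ _], head=1, tail=1, size=0
write(13): buf=[_ 13 _ _ _ _], head=1, tail=2, size=1
write(90): buf=[_ 13 90 _ _ _], head=1, tail=3, size=2
write(71): buf=[_ 13 90 71 _ _], head=1, tail=4, size=3
read(): buf=[_ _ 90 71 _ _], head=2, tail=4, size=2
read(): buf=[_ _ _ 71 _ _], head=3, tail=4, size=1
write(92): buf=[_ _ _ 71 92 _], head=3, tail=5, size=2
write(29): buf=[_ _ _ 71 92 29], head=3, tail=0, size=3
write(92): buf=[92 _ _ 71 92 29], head=3, tail=1, size=4
write(39): buf=[92 39 _ 71 92 29], head=3, tail=2, size=5
write(13): buf=[92 39 13 71 92 29], head=3, tail=3, size=6
read(): buf=[92 39 13 _ 92 29], head=4, tail=3, size=5
read(): buf=[92 39 13 _ _ 29], head=5, tail=3, size=4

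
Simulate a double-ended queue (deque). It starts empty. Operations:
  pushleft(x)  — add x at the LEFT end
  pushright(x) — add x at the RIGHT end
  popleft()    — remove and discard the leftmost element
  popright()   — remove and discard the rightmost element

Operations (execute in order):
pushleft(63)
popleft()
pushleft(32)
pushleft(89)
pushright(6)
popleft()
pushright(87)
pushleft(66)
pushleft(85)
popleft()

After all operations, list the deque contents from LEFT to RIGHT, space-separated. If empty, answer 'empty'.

Answer: 66 32 6 87

Derivation:
pushleft(63): [63]
popleft(): []
pushleft(32): [32]
pushleft(89): [89, 32]
pushright(6): [89, 32, 6]
popleft(): [32, 6]
pushright(87): [32, 6, 87]
pushleft(66): [66, 32, 6, 87]
pushleft(85): [85, 66, 32, 6, 87]
popleft(): [66, 32, 6, 87]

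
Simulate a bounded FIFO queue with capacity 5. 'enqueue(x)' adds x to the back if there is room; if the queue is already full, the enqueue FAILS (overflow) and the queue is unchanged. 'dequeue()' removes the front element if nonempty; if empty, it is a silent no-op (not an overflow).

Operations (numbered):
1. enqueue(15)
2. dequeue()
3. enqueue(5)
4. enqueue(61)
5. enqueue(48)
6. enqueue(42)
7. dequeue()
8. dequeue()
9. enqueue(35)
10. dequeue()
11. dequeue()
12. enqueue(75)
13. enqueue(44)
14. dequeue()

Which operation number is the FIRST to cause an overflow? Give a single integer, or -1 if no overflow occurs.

1. enqueue(15): size=1
2. dequeue(): size=0
3. enqueue(5): size=1
4. enqueue(61): size=2
5. enqueue(48): size=3
6. enqueue(42): size=4
7. dequeue(): size=3
8. dequeue(): size=2
9. enqueue(35): size=3
10. dequeue(): size=2
11. dequeue(): size=1
12. enqueue(75): size=2
13. enqueue(44): size=3
14. dequeue(): size=2

Answer: -1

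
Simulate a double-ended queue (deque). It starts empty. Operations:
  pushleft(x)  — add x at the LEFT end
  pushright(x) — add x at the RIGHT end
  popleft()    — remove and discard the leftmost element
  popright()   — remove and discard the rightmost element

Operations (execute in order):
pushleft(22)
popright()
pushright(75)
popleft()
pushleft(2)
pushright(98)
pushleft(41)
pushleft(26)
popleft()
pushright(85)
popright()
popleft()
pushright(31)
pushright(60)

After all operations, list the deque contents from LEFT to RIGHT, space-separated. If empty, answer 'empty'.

pushleft(22): [22]
popright(): []
pushright(75): [75]
popleft(): []
pushleft(2): [2]
pushright(98): [2, 98]
pushleft(41): [41, 2, 98]
pushleft(26): [26, 41, 2, 98]
popleft(): [41, 2, 98]
pushright(85): [41, 2, 98, 85]
popright(): [41, 2, 98]
popleft(): [2, 98]
pushright(31): [2, 98, 31]
pushright(60): [2, 98, 31, 60]

Answer: 2 98 31 60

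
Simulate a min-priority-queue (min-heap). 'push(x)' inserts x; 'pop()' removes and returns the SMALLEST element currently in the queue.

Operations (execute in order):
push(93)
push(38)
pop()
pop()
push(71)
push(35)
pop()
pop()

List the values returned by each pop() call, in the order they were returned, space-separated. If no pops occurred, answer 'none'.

push(93): heap contents = [93]
push(38): heap contents = [38, 93]
pop() → 38: heap contents = [93]
pop() → 93: heap contents = []
push(71): heap contents = [71]
push(35): heap contents = [35, 71]
pop() → 35: heap contents = [71]
pop() → 71: heap contents = []

Answer: 38 93 35 71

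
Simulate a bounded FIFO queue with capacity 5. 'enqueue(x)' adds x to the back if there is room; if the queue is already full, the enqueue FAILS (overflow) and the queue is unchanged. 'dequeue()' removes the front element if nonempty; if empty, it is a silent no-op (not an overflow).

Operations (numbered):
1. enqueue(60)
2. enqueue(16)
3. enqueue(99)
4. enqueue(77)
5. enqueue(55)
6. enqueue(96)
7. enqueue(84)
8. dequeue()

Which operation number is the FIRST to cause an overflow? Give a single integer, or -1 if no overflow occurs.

Answer: 6

Derivation:
1. enqueue(60): size=1
2. enqueue(16): size=2
3. enqueue(99): size=3
4. enqueue(77): size=4
5. enqueue(55): size=5
6. enqueue(96): size=5=cap → OVERFLOW (fail)
7. enqueue(84): size=5=cap → OVERFLOW (fail)
8. dequeue(): size=4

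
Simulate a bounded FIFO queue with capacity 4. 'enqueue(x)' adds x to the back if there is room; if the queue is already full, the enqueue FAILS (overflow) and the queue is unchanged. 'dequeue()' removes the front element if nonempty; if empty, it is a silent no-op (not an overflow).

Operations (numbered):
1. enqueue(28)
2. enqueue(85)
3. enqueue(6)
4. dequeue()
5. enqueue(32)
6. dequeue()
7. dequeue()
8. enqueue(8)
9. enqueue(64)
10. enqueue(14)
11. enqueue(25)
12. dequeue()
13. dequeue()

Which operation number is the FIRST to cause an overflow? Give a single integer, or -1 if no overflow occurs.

1. enqueue(28): size=1
2. enqueue(85): size=2
3. enqueue(6): size=3
4. dequeue(): size=2
5. enqueue(32): size=3
6. dequeue(): size=2
7. dequeue(): size=1
8. enqueue(8): size=2
9. enqueue(64): size=3
10. enqueue(14): size=4
11. enqueue(25): size=4=cap → OVERFLOW (fail)
12. dequeue(): size=3
13. dequeue(): size=2

Answer: 11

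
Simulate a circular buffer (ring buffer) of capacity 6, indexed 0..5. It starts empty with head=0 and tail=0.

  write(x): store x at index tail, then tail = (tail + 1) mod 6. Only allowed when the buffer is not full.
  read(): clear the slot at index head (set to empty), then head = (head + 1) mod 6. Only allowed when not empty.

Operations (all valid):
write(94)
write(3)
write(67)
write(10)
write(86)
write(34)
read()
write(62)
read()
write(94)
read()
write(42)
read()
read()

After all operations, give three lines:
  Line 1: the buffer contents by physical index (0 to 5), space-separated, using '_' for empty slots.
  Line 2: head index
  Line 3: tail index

write(94): buf=[94 _ _ _ _ _], head=0, tail=1, size=1
write(3): buf=[94 3 _ _ _ _], head=0, tail=2, size=2
write(67): buf=[94 3 67 _ _ _], head=0, tail=3, size=3
write(10): buf=[94 3 67 10 _ _], head=0, tail=4, size=4
write(86): buf=[94 3 67 10 86 _], head=0, tail=5, size=5
write(34): buf=[94 3 67 10 86 34], head=0, tail=0, size=6
read(): buf=[_ 3 67 10 86 34], head=1, tail=0, size=5
write(62): buf=[62 3 67 10 86 34], head=1, tail=1, size=6
read(): buf=[62 _ 67 10 86 34], head=2, tail=1, size=5
write(94): buf=[62 94 67 10 86 34], head=2, tail=2, size=6
read(): buf=[62 94 _ 10 86 34], head=3, tail=2, size=5
write(42): buf=[62 94 42 10 86 34], head=3, tail=3, size=6
read(): buf=[62 94 42 _ 86 34], head=4, tail=3, size=5
read(): buf=[62 94 42 _ _ 34], head=5, tail=3, size=4

Answer: 62 94 42 _ _ 34
5
3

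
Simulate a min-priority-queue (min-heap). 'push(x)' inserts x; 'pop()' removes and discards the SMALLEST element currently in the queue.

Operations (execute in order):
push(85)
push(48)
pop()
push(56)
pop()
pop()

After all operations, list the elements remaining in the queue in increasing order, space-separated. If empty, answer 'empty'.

Answer: empty

Derivation:
push(85): heap contents = [85]
push(48): heap contents = [48, 85]
pop() → 48: heap contents = [85]
push(56): heap contents = [56, 85]
pop() → 56: heap contents = [85]
pop() → 85: heap contents = []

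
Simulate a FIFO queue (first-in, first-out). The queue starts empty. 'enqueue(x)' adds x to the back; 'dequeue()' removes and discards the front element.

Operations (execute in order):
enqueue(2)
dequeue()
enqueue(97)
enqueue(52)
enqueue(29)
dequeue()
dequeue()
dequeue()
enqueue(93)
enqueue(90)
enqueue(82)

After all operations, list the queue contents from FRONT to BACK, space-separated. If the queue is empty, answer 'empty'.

enqueue(2): [2]
dequeue(): []
enqueue(97): [97]
enqueue(52): [97, 52]
enqueue(29): [97, 52, 29]
dequeue(): [52, 29]
dequeue(): [29]
dequeue(): []
enqueue(93): [93]
enqueue(90): [93, 90]
enqueue(82): [93, 90, 82]

Answer: 93 90 82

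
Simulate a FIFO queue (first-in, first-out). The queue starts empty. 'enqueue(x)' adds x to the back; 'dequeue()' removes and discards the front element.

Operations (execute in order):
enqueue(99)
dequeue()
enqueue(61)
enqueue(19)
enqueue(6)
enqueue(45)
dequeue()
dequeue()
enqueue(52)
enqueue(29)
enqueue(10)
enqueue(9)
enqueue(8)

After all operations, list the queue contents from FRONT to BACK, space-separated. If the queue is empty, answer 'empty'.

Answer: 6 45 52 29 10 9 8

Derivation:
enqueue(99): [99]
dequeue(): []
enqueue(61): [61]
enqueue(19): [61, 19]
enqueue(6): [61, 19, 6]
enqueue(45): [61, 19, 6, 45]
dequeue(): [19, 6, 45]
dequeue(): [6, 45]
enqueue(52): [6, 45, 52]
enqueue(29): [6, 45, 52, 29]
enqueue(10): [6, 45, 52, 29, 10]
enqueue(9): [6, 45, 52, 29, 10, 9]
enqueue(8): [6, 45, 52, 29, 10, 9, 8]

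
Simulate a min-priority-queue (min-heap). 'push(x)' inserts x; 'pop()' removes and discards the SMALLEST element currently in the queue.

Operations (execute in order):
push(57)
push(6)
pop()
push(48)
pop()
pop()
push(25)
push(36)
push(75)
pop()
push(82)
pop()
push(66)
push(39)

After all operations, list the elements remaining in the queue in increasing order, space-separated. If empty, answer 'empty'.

push(57): heap contents = [57]
push(6): heap contents = [6, 57]
pop() → 6: heap contents = [57]
push(48): heap contents = [48, 57]
pop() → 48: heap contents = [57]
pop() → 57: heap contents = []
push(25): heap contents = [25]
push(36): heap contents = [25, 36]
push(75): heap contents = [25, 36, 75]
pop() → 25: heap contents = [36, 75]
push(82): heap contents = [36, 75, 82]
pop() → 36: heap contents = [75, 82]
push(66): heap contents = [66, 75, 82]
push(39): heap contents = [39, 66, 75, 82]

Answer: 39 66 75 82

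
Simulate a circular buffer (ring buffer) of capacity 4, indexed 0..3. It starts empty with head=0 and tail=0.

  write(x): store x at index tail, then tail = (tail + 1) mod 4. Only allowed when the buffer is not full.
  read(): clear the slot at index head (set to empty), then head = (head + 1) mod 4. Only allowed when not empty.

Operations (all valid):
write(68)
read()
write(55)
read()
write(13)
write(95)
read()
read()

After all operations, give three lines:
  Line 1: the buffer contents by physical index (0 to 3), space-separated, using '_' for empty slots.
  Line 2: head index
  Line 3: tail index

Answer: _ _ _ _
0
0

Derivation:
write(68): buf=[68 _ _ _], head=0, tail=1, size=1
read(): buf=[_ _ _ _], head=1, tail=1, size=0
write(55): buf=[_ 55 _ _], head=1, tail=2, size=1
read(): buf=[_ _ _ _], head=2, tail=2, size=0
write(13): buf=[_ _ 13 _], head=2, tail=3, size=1
write(95): buf=[_ _ 13 95], head=2, tail=0, size=2
read(): buf=[_ _ _ 95], head=3, tail=0, size=1
read(): buf=[_ _ _ _], head=0, tail=0, size=0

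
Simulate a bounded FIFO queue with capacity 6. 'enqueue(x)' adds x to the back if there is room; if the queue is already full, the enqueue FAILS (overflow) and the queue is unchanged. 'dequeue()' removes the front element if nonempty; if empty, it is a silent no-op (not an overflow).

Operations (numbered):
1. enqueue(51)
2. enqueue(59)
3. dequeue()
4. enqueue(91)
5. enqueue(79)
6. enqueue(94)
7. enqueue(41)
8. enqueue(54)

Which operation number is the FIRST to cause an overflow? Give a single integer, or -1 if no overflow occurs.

1. enqueue(51): size=1
2. enqueue(59): size=2
3. dequeue(): size=1
4. enqueue(91): size=2
5. enqueue(79): size=3
6. enqueue(94): size=4
7. enqueue(41): size=5
8. enqueue(54): size=6

Answer: -1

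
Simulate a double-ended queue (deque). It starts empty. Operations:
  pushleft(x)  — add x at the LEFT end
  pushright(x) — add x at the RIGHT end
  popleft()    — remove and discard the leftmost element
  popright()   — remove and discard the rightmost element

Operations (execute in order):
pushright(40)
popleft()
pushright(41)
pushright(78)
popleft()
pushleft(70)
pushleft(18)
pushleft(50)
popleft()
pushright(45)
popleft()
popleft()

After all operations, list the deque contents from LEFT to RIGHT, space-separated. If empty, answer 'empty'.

Answer: 78 45

Derivation:
pushright(40): [40]
popleft(): []
pushright(41): [41]
pushright(78): [41, 78]
popleft(): [78]
pushleft(70): [70, 78]
pushleft(18): [18, 70, 78]
pushleft(50): [50, 18, 70, 78]
popleft(): [18, 70, 78]
pushright(45): [18, 70, 78, 45]
popleft(): [70, 78, 45]
popleft(): [78, 45]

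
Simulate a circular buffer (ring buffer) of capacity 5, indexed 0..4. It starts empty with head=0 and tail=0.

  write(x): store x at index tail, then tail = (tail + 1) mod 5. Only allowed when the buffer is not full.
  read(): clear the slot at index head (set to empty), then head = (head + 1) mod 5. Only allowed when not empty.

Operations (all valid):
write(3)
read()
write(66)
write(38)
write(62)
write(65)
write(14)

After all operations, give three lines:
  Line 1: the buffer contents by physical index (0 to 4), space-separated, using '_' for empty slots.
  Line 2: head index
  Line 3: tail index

write(3): buf=[3 _ _ _ _], head=0, tail=1, size=1
read(): buf=[_ _ _ _ _], head=1, tail=1, size=0
write(66): buf=[_ 66 _ _ _], head=1, tail=2, size=1
write(38): buf=[_ 66 38 _ _], head=1, tail=3, size=2
write(62): buf=[_ 66 38 62 _], head=1, tail=4, size=3
write(65): buf=[_ 66 38 62 65], head=1, tail=0, size=4
write(14): buf=[14 66 38 62 65], head=1, tail=1, size=5

Answer: 14 66 38 62 65
1
1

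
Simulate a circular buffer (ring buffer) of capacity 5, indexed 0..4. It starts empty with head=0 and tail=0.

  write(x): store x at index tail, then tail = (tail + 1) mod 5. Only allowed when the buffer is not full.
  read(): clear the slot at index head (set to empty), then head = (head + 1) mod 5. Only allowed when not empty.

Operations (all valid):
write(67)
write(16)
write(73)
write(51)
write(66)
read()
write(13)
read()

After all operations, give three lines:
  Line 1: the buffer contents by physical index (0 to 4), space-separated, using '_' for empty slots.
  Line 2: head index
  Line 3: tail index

write(67): buf=[67 _ _ _ _], head=0, tail=1, size=1
write(16): buf=[67 16 _ _ _], head=0, tail=2, size=2
write(73): buf=[67 16 73 _ _], head=0, tail=3, size=3
write(51): buf=[67 16 73 51 _], head=0, tail=4, size=4
write(66): buf=[67 16 73 51 66], head=0, tail=0, size=5
read(): buf=[_ 16 73 51 66], head=1, tail=0, size=4
write(13): buf=[13 16 73 51 66], head=1, tail=1, size=5
read(): buf=[13 _ 73 51 66], head=2, tail=1, size=4

Answer: 13 _ 73 51 66
2
1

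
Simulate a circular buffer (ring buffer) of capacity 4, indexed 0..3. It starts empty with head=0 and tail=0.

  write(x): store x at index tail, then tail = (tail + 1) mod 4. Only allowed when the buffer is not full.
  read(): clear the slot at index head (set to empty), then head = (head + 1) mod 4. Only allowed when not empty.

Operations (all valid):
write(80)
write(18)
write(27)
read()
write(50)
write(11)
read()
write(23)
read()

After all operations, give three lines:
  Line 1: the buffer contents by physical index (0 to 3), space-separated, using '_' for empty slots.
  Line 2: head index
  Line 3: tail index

Answer: 11 23 _ 50
3
2

Derivation:
write(80): buf=[80 _ _ _], head=0, tail=1, size=1
write(18): buf=[80 18 _ _], head=0, tail=2, size=2
write(27): buf=[80 18 27 _], head=0, tail=3, size=3
read(): buf=[_ 18 27 _], head=1, tail=3, size=2
write(50): buf=[_ 18 27 50], head=1, tail=0, size=3
write(11): buf=[11 18 27 50], head=1, tail=1, size=4
read(): buf=[11 _ 27 50], head=2, tail=1, size=3
write(23): buf=[11 23 27 50], head=2, tail=2, size=4
read(): buf=[11 23 _ 50], head=3, tail=2, size=3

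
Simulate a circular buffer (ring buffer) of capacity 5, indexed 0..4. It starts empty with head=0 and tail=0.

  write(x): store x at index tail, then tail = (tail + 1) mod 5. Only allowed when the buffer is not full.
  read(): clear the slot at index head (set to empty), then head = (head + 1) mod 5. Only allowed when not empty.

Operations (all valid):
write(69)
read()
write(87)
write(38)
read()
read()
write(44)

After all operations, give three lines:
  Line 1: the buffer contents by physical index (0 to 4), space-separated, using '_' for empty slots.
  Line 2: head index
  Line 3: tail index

Answer: _ _ _ 44 _
3
4

Derivation:
write(69): buf=[69 _ _ _ _], head=0, tail=1, size=1
read(): buf=[_ _ _ _ _], head=1, tail=1, size=0
write(87): buf=[_ 87 _ _ _], head=1, tail=2, size=1
write(38): buf=[_ 87 38 _ _], head=1, tail=3, size=2
read(): buf=[_ _ 38 _ _], head=2, tail=3, size=1
read(): buf=[_ _ _ _ _], head=3, tail=3, size=0
write(44): buf=[_ _ _ 44 _], head=3, tail=4, size=1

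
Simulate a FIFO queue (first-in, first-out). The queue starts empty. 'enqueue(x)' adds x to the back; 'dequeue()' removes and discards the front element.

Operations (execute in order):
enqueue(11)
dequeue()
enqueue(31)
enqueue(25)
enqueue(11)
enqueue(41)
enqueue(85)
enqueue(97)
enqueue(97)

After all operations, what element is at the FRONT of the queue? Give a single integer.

enqueue(11): queue = [11]
dequeue(): queue = []
enqueue(31): queue = [31]
enqueue(25): queue = [31, 25]
enqueue(11): queue = [31, 25, 11]
enqueue(41): queue = [31, 25, 11, 41]
enqueue(85): queue = [31, 25, 11, 41, 85]
enqueue(97): queue = [31, 25, 11, 41, 85, 97]
enqueue(97): queue = [31, 25, 11, 41, 85, 97, 97]

Answer: 31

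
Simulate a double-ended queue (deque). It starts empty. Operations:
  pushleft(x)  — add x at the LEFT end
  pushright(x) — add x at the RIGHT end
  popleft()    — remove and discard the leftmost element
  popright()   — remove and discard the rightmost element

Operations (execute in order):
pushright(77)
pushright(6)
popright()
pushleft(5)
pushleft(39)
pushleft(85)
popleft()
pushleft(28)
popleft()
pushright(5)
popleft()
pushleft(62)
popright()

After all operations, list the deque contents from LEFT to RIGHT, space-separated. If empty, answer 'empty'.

Answer: 62 5 77

Derivation:
pushright(77): [77]
pushright(6): [77, 6]
popright(): [77]
pushleft(5): [5, 77]
pushleft(39): [39, 5, 77]
pushleft(85): [85, 39, 5, 77]
popleft(): [39, 5, 77]
pushleft(28): [28, 39, 5, 77]
popleft(): [39, 5, 77]
pushright(5): [39, 5, 77, 5]
popleft(): [5, 77, 5]
pushleft(62): [62, 5, 77, 5]
popright(): [62, 5, 77]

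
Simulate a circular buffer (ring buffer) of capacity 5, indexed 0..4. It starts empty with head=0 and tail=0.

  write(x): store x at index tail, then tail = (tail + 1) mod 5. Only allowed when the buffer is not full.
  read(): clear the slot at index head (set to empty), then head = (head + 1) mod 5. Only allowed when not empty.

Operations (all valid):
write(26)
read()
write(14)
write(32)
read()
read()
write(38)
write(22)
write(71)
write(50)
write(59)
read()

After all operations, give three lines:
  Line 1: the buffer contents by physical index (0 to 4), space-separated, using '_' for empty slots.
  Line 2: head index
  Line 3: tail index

write(26): buf=[26 _ _ _ _], head=0, tail=1, size=1
read(): buf=[_ _ _ _ _], head=1, tail=1, size=0
write(14): buf=[_ 14 _ _ _], head=1, tail=2, size=1
write(32): buf=[_ 14 32 _ _], head=1, tail=3, size=2
read(): buf=[_ _ 32 _ _], head=2, tail=3, size=1
read(): buf=[_ _ _ _ _], head=3, tail=3, size=0
write(38): buf=[_ _ _ 38 _], head=3, tail=4, size=1
write(22): buf=[_ _ _ 38 22], head=3, tail=0, size=2
write(71): buf=[71 _ _ 38 22], head=3, tail=1, size=3
write(50): buf=[71 50 _ 38 22], head=3, tail=2, size=4
write(59): buf=[71 50 59 38 22], head=3, tail=3, size=5
read(): buf=[71 50 59 _ 22], head=4, tail=3, size=4

Answer: 71 50 59 _ 22
4
3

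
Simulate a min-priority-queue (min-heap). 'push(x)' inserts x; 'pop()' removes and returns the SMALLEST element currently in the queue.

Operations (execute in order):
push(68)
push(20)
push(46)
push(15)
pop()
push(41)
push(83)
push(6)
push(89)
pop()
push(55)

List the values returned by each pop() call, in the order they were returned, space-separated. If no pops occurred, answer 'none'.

Answer: 15 6

Derivation:
push(68): heap contents = [68]
push(20): heap contents = [20, 68]
push(46): heap contents = [20, 46, 68]
push(15): heap contents = [15, 20, 46, 68]
pop() → 15: heap contents = [20, 46, 68]
push(41): heap contents = [20, 41, 46, 68]
push(83): heap contents = [20, 41, 46, 68, 83]
push(6): heap contents = [6, 20, 41, 46, 68, 83]
push(89): heap contents = [6, 20, 41, 46, 68, 83, 89]
pop() → 6: heap contents = [20, 41, 46, 68, 83, 89]
push(55): heap contents = [20, 41, 46, 55, 68, 83, 89]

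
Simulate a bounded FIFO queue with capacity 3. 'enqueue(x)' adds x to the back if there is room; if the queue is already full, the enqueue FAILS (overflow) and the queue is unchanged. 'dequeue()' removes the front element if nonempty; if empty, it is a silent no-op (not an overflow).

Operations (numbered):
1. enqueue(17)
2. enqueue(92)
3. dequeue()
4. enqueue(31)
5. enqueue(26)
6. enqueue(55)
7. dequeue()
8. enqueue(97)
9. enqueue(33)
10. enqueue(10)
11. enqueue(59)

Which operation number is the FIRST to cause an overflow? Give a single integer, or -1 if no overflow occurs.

1. enqueue(17): size=1
2. enqueue(92): size=2
3. dequeue(): size=1
4. enqueue(31): size=2
5. enqueue(26): size=3
6. enqueue(55): size=3=cap → OVERFLOW (fail)
7. dequeue(): size=2
8. enqueue(97): size=3
9. enqueue(33): size=3=cap → OVERFLOW (fail)
10. enqueue(10): size=3=cap → OVERFLOW (fail)
11. enqueue(59): size=3=cap → OVERFLOW (fail)

Answer: 6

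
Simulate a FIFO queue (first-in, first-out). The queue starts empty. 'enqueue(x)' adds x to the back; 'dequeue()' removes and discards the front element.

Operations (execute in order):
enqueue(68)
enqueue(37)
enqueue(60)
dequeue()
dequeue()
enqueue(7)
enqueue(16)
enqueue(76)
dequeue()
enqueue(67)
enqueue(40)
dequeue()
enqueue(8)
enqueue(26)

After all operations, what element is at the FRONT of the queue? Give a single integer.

Answer: 16

Derivation:
enqueue(68): queue = [68]
enqueue(37): queue = [68, 37]
enqueue(60): queue = [68, 37, 60]
dequeue(): queue = [37, 60]
dequeue(): queue = [60]
enqueue(7): queue = [60, 7]
enqueue(16): queue = [60, 7, 16]
enqueue(76): queue = [60, 7, 16, 76]
dequeue(): queue = [7, 16, 76]
enqueue(67): queue = [7, 16, 76, 67]
enqueue(40): queue = [7, 16, 76, 67, 40]
dequeue(): queue = [16, 76, 67, 40]
enqueue(8): queue = [16, 76, 67, 40, 8]
enqueue(26): queue = [16, 76, 67, 40, 8, 26]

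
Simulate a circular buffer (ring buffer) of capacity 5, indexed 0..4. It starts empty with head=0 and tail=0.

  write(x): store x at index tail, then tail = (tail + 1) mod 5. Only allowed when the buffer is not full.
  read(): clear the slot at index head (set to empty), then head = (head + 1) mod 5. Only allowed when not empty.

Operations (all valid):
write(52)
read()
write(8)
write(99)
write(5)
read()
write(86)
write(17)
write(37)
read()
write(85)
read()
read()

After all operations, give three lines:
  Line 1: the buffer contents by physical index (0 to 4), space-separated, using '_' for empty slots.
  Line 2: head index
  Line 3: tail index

Answer: 17 37 85 _ _
0
3

Derivation:
write(52): buf=[52 _ _ _ _], head=0, tail=1, size=1
read(): buf=[_ _ _ _ _], head=1, tail=1, size=0
write(8): buf=[_ 8 _ _ _], head=1, tail=2, size=1
write(99): buf=[_ 8 99 _ _], head=1, tail=3, size=2
write(5): buf=[_ 8 99 5 _], head=1, tail=4, size=3
read(): buf=[_ _ 99 5 _], head=2, tail=4, size=2
write(86): buf=[_ _ 99 5 86], head=2, tail=0, size=3
write(17): buf=[17 _ 99 5 86], head=2, tail=1, size=4
write(37): buf=[17 37 99 5 86], head=2, tail=2, size=5
read(): buf=[17 37 _ 5 86], head=3, tail=2, size=4
write(85): buf=[17 37 85 5 86], head=3, tail=3, size=5
read(): buf=[17 37 85 _ 86], head=4, tail=3, size=4
read(): buf=[17 37 85 _ _], head=0, tail=3, size=3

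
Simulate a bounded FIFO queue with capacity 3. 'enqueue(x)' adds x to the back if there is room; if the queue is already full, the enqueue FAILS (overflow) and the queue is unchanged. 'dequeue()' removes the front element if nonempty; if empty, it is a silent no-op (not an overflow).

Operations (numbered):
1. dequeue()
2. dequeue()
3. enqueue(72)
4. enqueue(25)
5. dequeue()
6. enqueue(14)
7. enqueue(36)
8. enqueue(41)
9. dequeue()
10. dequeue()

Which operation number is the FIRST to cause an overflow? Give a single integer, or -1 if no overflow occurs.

1. dequeue(): empty, no-op, size=0
2. dequeue(): empty, no-op, size=0
3. enqueue(72): size=1
4. enqueue(25): size=2
5. dequeue(): size=1
6. enqueue(14): size=2
7. enqueue(36): size=3
8. enqueue(41): size=3=cap → OVERFLOW (fail)
9. dequeue(): size=2
10. dequeue(): size=1

Answer: 8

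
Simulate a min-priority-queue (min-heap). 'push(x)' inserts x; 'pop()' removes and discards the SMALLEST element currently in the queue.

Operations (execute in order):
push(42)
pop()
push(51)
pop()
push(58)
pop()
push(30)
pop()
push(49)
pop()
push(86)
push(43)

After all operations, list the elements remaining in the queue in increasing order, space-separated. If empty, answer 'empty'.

Answer: 43 86

Derivation:
push(42): heap contents = [42]
pop() → 42: heap contents = []
push(51): heap contents = [51]
pop() → 51: heap contents = []
push(58): heap contents = [58]
pop() → 58: heap contents = []
push(30): heap contents = [30]
pop() → 30: heap contents = []
push(49): heap contents = [49]
pop() → 49: heap contents = []
push(86): heap contents = [86]
push(43): heap contents = [43, 86]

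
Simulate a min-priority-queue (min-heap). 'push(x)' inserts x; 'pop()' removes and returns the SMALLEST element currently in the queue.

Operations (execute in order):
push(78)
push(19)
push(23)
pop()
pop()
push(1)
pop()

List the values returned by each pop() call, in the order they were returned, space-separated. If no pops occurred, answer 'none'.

push(78): heap contents = [78]
push(19): heap contents = [19, 78]
push(23): heap contents = [19, 23, 78]
pop() → 19: heap contents = [23, 78]
pop() → 23: heap contents = [78]
push(1): heap contents = [1, 78]
pop() → 1: heap contents = [78]

Answer: 19 23 1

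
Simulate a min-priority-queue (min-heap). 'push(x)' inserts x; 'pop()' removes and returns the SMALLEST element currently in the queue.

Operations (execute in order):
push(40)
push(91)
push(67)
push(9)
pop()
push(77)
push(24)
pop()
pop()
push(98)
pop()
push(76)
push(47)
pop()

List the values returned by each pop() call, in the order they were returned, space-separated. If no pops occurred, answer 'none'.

Answer: 9 24 40 67 47

Derivation:
push(40): heap contents = [40]
push(91): heap contents = [40, 91]
push(67): heap contents = [40, 67, 91]
push(9): heap contents = [9, 40, 67, 91]
pop() → 9: heap contents = [40, 67, 91]
push(77): heap contents = [40, 67, 77, 91]
push(24): heap contents = [24, 40, 67, 77, 91]
pop() → 24: heap contents = [40, 67, 77, 91]
pop() → 40: heap contents = [67, 77, 91]
push(98): heap contents = [67, 77, 91, 98]
pop() → 67: heap contents = [77, 91, 98]
push(76): heap contents = [76, 77, 91, 98]
push(47): heap contents = [47, 76, 77, 91, 98]
pop() → 47: heap contents = [76, 77, 91, 98]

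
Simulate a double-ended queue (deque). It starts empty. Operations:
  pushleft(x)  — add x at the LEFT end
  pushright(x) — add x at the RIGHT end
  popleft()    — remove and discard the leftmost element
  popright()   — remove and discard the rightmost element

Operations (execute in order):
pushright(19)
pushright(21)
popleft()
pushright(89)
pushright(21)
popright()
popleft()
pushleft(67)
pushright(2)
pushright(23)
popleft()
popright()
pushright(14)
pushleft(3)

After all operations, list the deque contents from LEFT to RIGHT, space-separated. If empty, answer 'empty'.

Answer: 3 89 2 14

Derivation:
pushright(19): [19]
pushright(21): [19, 21]
popleft(): [21]
pushright(89): [21, 89]
pushright(21): [21, 89, 21]
popright(): [21, 89]
popleft(): [89]
pushleft(67): [67, 89]
pushright(2): [67, 89, 2]
pushright(23): [67, 89, 2, 23]
popleft(): [89, 2, 23]
popright(): [89, 2]
pushright(14): [89, 2, 14]
pushleft(3): [3, 89, 2, 14]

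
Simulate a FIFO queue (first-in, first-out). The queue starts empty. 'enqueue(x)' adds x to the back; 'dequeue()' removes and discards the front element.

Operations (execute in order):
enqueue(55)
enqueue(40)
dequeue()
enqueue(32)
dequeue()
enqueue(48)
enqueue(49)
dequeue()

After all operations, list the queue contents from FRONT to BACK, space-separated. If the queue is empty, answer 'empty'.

Answer: 48 49

Derivation:
enqueue(55): [55]
enqueue(40): [55, 40]
dequeue(): [40]
enqueue(32): [40, 32]
dequeue(): [32]
enqueue(48): [32, 48]
enqueue(49): [32, 48, 49]
dequeue(): [48, 49]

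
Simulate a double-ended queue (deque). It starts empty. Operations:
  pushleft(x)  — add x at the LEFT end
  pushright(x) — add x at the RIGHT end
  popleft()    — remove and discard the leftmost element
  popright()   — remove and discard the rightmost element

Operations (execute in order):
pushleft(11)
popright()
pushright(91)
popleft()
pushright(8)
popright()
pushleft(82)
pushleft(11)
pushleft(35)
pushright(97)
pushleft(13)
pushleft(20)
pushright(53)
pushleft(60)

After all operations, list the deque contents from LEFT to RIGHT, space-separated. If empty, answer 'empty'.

pushleft(11): [11]
popright(): []
pushright(91): [91]
popleft(): []
pushright(8): [8]
popright(): []
pushleft(82): [82]
pushleft(11): [11, 82]
pushleft(35): [35, 11, 82]
pushright(97): [35, 11, 82, 97]
pushleft(13): [13, 35, 11, 82, 97]
pushleft(20): [20, 13, 35, 11, 82, 97]
pushright(53): [20, 13, 35, 11, 82, 97, 53]
pushleft(60): [60, 20, 13, 35, 11, 82, 97, 53]

Answer: 60 20 13 35 11 82 97 53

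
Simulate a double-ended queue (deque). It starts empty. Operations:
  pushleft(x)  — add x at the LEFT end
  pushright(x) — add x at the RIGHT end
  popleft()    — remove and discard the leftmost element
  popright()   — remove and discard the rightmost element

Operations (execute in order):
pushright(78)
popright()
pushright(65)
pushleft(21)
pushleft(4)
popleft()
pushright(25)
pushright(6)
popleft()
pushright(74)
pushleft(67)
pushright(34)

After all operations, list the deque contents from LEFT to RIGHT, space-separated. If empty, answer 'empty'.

Answer: 67 65 25 6 74 34

Derivation:
pushright(78): [78]
popright(): []
pushright(65): [65]
pushleft(21): [21, 65]
pushleft(4): [4, 21, 65]
popleft(): [21, 65]
pushright(25): [21, 65, 25]
pushright(6): [21, 65, 25, 6]
popleft(): [65, 25, 6]
pushright(74): [65, 25, 6, 74]
pushleft(67): [67, 65, 25, 6, 74]
pushright(34): [67, 65, 25, 6, 74, 34]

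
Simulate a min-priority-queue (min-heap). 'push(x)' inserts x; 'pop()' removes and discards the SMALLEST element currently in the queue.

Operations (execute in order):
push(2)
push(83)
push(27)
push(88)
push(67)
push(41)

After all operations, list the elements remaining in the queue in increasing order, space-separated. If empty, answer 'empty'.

Answer: 2 27 41 67 83 88

Derivation:
push(2): heap contents = [2]
push(83): heap contents = [2, 83]
push(27): heap contents = [2, 27, 83]
push(88): heap contents = [2, 27, 83, 88]
push(67): heap contents = [2, 27, 67, 83, 88]
push(41): heap contents = [2, 27, 41, 67, 83, 88]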